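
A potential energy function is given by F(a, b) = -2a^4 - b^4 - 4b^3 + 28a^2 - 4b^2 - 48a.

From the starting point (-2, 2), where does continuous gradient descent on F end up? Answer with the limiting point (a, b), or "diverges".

F is separable, so gradient descent decouples: a follows -∂F/∂a, b follows -∂F/∂b.
∂F/∂a = -8(a - 2)(a - 1)(a + 3); at a=-2 this is -96, so a increases.
∂F/∂b = -4b(b + 1)(b + 2); at b=2 this is -96, so b increases.
The b-coordinate has no critical point in that direction and runs off to infinity.

diverges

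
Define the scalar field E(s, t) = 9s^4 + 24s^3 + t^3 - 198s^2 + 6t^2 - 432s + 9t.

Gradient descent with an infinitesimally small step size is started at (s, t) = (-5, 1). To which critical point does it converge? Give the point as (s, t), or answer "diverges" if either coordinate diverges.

(-4, -1)

E is separable, so gradient descent decouples: s follows -∂E/∂s, t follows -∂E/∂t.
∂E/∂s = 36(s - 3)(s + 1)(s + 4); at s=-5 this is -1152, so s increases.
∂E/∂t = 3(t + 1)(t + 3); at t=1 this is 24, so t decreases.
s converges to its nearest critical value -4 (a local min of the s-part); t converges to -1. The iterate converges to (-4, -1).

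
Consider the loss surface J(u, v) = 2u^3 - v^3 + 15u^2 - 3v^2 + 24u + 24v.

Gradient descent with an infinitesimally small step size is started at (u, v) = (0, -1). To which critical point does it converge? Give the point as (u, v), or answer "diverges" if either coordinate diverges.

(-1, -4)

J is separable, so gradient descent decouples: u follows -∂J/∂u, v follows -∂J/∂v.
∂J/∂u = 6(u + 1)(u + 4); at u=0 this is 24, so u decreases.
∂J/∂v = -3(v - 2)(v + 4); at v=-1 this is 27, so v decreases.
u converges to its nearest critical value -1 (a local min of the u-part); v converges to -4. The iterate converges to (-1, -4).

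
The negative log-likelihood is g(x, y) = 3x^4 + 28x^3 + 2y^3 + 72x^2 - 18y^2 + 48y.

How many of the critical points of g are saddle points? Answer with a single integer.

g separates as a function of x plus a function of y, so ∇g=0 decouples.
∂g/∂x = 12x(x + 3)(x + 4) = 0 at x ∈ {-4, -3, 0}; ∂g/∂y = 6(y - 4)(y - 2) = 0 at y ∈ {2, 4}.
The Hessian is diagonal: diag(g_xx, g_yy). Second derivatives: g_xx(-4)=48, g_xx(-3)=-36, g_xx(0)=144; g_yy(2)=-12, g_yy(4)=12.
Saddle points occur where the two diagonal entries have opposite signs: (-4, 2), (-3, 4), (0, 2). Count: 3.

3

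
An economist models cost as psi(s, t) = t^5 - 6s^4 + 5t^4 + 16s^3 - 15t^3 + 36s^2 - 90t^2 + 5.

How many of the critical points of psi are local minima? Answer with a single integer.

2

psi separates as a function of s plus a function of t, so ∇psi=0 decouples.
∂psi/∂s = -24s(s - 3)(s + 1) = 0 at s ∈ {-1, 0, 3}; ∂psi/∂t = 5t(t - 3)(t + 3)(t + 4) = 0 at t ∈ {-4, -3, 0, 3}.
The Hessian is diagonal: diag(psi_ss, psi_tt). Second derivatives: psi_ss(-1)=-96, psi_ss(0)=72, psi_ss(3)=-288; psi_tt(-4)=-140, psi_tt(-3)=90, psi_tt(0)=-180, psi_tt(3)=630.
Local minima occur where both diagonal entries positive: (0, -3), (0, 3). Count: 2.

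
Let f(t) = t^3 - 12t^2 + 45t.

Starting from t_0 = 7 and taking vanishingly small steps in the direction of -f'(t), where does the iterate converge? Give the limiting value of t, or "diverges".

f'(t) = 3(t - 5)(t - 3), so f'(7) = 24.
Gradient descent moves in the -f' direction, i.e. t is decreasing.
The nearest critical point in that direction is t = 5, where f'' = 6 > 0 (a local minimum). The iterate converges there.

5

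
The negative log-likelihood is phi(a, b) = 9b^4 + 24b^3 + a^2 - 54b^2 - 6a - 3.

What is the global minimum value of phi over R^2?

-417

phi(a,b) separates as P(a) + Q(b) − 3, so its minimum is min P + min Q − 3.
P'(a) = 2a - 6 vanishes at a ∈ {3}; Q'(b) = 36b(b - 1)(b + 3) vanishes at b ∈ {-3, 0, 1}.
Local minima of P (where P''>0): P(3)=-9. Local minima of Q: Q(-3)=-405, Q(1)=-21.
So the global minimum of phi is P(3) + Q(-3) − 3 = -9 − 405 − 3 = -417, attained at (3, -3).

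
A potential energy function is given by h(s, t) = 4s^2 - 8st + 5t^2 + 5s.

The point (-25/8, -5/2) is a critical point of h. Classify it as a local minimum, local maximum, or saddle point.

The Hessian of h is constant: H = [[8, -8], [-8, 10]].
det(H) = 8·10 − (-8)² = 16.
det(H) > 0 and tr(H) = 18 > 0, so H is positive definite and the point is a local minimum.

local minimum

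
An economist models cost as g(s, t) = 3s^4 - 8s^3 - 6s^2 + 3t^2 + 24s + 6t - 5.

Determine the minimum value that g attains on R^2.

g(s,t) separates as P(s) + Q(t) − 5, so its minimum is min P + min Q − 5.
P'(s) = 12(s - 2)(s - 1)(s + 1) vanishes at s ∈ {-1, 1, 2}; Q'(t) = 6(t + 1) vanishes at t ∈ {-1}.
Local minima of P (where P''>0): P(-1)=-19, P(2)=8. Local minima of Q: Q(-1)=-3.
So the global minimum of g is P(-1) + Q(-1) − 5 = -19 − 3 − 5 = -27, attained at (-1, -1).

-27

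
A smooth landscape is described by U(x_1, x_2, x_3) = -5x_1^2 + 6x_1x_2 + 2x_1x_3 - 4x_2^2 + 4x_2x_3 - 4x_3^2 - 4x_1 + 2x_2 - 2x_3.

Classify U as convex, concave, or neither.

concave

U is quadratic, so its Hessian is the constant matrix H = [[-10, 6, 2], [6, -8, 4], [2, 4, -8]].
Leading principal minors: -10, 44, -64.
Signs alternate −, +, − ⇒ H ≺ 0 ⇒ concave.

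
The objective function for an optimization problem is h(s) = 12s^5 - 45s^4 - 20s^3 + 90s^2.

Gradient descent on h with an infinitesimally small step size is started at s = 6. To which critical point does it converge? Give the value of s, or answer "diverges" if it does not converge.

3

h'(s) = 60s(s - 3)(s - 1)(s + 1), so h'(6) = 37800.
Gradient descent moves in the -h' direction, i.e. s is decreasing.
The nearest critical point in that direction is s = 3, where h'' = 1440 > 0 (a local minimum). The iterate converges there.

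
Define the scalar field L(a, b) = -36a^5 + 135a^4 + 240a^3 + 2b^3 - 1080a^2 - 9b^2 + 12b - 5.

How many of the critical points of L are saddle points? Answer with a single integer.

L separates as a function of a plus a function of b, so ∇L=0 decouples.
∂L/∂a = -180a(a - 3)(a - 2)(a + 2) = 0 at a ∈ {-2, 0, 2, 3}; ∂L/∂b = 6(b - 2)(b - 1) = 0 at b ∈ {1, 2}.
The Hessian is diagonal: diag(L_aa, L_bb). Second derivatives: L_aa(-2)=7200, L_aa(0)=-2160, L_aa(2)=1440, L_aa(3)=-2700; L_bb(1)=-6, L_bb(2)=6.
Saddle points occur where the two diagonal entries have opposite signs: (-2, 1), (0, 2), (2, 1), (3, 2). Count: 4.

4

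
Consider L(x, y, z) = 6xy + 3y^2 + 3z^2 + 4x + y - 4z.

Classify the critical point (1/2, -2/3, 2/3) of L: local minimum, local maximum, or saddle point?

saddle point

The Hessian is constant: H = [[0, 6, 0], [6, 6, 0], [0, 0, 6]].
Leading principal minors: Δ₁ = 0, Δ₂ = -36, Δ₃ = -216.
The minors fit neither the all-positive nor the alternating-sign pattern, so H is indefinite: a saddle point.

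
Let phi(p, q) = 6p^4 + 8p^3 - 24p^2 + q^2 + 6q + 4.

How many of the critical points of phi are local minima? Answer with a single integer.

phi separates as a function of p plus a function of q, so ∇phi=0 decouples.
∂phi/∂p = 24p(p - 1)(p + 2) = 0 at p ∈ {-2, 0, 1}; ∂phi/∂q = 2(q + 3) = 0 at q ∈ {-3}.
The Hessian is diagonal: diag(phi_pp, phi_qq). Second derivatives: phi_pp(-2)=144, phi_pp(0)=-48, phi_pp(1)=72; phi_qq(-3)=2.
Local minima occur where both diagonal entries positive: (-2, -3), (1, -3). Count: 2.

2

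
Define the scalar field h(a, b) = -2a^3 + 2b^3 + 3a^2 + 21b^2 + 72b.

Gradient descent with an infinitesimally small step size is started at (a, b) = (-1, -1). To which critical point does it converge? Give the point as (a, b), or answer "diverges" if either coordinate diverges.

h is separable, so gradient descent decouples: a follows -∂h/∂a, b follows -∂h/∂b.
∂h/∂a = -6a(a - 1); at a=-1 this is -12, so a increases.
∂h/∂b = 6(b + 3)(b + 4); at b=-1 this is 36, so b decreases.
a converges to its nearest critical value 0 (a local min of the a-part); b converges to -3. The iterate converges to (0, -3).

(0, -3)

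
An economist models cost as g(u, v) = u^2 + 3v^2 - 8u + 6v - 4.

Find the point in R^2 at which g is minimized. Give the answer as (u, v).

g(u,v) separates as P(u) + Q(v) − 4, so its minimum is min P + min Q − 4.
P'(u) = 2u - 8 vanishes at u ∈ {4}; Q'(v) = 6v + 6 vanishes at v ∈ {-1}.
Local minima of P (where P''>0): P(4)=-16. Local minima of Q: Q(-1)=-3.
So the global minimum of g is P(4) + Q(-1) − 4 = -16 − 3 − 4 = -23, attained at (4, -1).

(4, -1)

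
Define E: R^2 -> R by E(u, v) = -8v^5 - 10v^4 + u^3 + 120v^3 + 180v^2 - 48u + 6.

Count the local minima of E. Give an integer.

E separates as a function of u plus a function of v, so ∇E=0 decouples.
∂E/∂u = 3(u - 4)(u + 4) = 0 at u ∈ {-4, 4}; ∂E/∂v = -40v(v - 3)(v + 1)(v + 3) = 0 at v ∈ {-3, -1, 0, 3}.
The Hessian is diagonal: diag(E_uu, E_vv). Second derivatives: E_uu(-4)=-24, E_uu(4)=24; E_vv(-3)=1440, E_vv(-1)=-320, E_vv(0)=360, E_vv(3)=-2880.
Local minima occur where both diagonal entries positive: (4, -3), (4, 0). Count: 2.

2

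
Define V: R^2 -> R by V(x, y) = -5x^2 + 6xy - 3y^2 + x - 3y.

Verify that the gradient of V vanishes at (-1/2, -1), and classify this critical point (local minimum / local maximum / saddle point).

∇V = (-10x + 6y + 1, 6x - 6y - 3); substituting (-1/2, -1) gives ∇V = (0, 0), so (-1/2, -1) is indeed a critical point.
The Hessian of V is constant: H = [[-10, 6], [6, -6]].
det(H) = (-10)·(-6) − 6² = 24.
det(H) > 0 and tr(H) = -16 < 0, so H is negative definite and the point is a local maximum.

local maximum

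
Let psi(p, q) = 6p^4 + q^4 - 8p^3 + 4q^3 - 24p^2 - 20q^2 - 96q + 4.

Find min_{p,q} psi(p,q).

-339

psi(p,q) separates as A(p) + B(q) + 4, so its minimum is min A + min B + 4.
A'(p) = 24p(p - 2)(p + 1) vanishes at p ∈ {-1, 0, 2}; B'(q) = 4(q - 3)(q + 2)(q + 4) vanishes at q ∈ {-4, -2, 3}.
Local minima of A (where A''>0): A(-1)=-10, A(2)=-64. Local minima of B: B(-4)=64, B(3)=-279.
So the global minimum of psi is A(2) + B(3) + 4 = -64 − 279 + 4 = -339, attained at (2, 3).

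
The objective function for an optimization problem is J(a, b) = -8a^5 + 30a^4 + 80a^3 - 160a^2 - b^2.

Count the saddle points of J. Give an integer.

J separates as a function of a plus a function of b, so ∇J=0 decouples.
∂J/∂a = -40a(a - 4)(a - 1)(a + 2) = 0 at a ∈ {-2, 0, 1, 4}; ∂J/∂b = -2b = 0 at b ∈ {0}.
The Hessian is diagonal: diag(J_aa, J_bb). Second derivatives: J_aa(-2)=1440, J_aa(0)=-320, J_aa(1)=360, J_aa(4)=-2880; J_bb(0)=-2.
Saddle points occur where the two diagonal entries have opposite signs: (-2, 0), (1, 0). Count: 2.

2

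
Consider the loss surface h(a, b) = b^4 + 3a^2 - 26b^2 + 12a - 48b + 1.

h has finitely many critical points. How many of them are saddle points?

1

h separates as a function of a plus a function of b, so ∇h=0 decouples.
∂h/∂a = 6(a + 2) = 0 at a ∈ {-2}; ∂h/∂b = 4(b - 4)(b + 1)(b + 3) = 0 at b ∈ {-3, -1, 4}.
The Hessian is diagonal: diag(h_aa, h_bb). Second derivatives: h_aa(-2)=6; h_bb(-3)=56, h_bb(-1)=-40, h_bb(4)=140.
Saddle points occur where the two diagonal entries have opposite signs: (-2, -1). Count: 1.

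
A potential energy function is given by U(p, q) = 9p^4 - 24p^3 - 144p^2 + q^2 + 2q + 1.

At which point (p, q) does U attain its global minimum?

(4, -1)

U(p,q) separates as A(p) + B(q) + 1, so its minimum is min A + min B + 1.
A'(p) = 36p(p - 4)(p + 2) vanishes at p ∈ {-2, 0, 4}; B'(q) = 2q + 2 vanishes at q ∈ {-1}.
Local minima of A (where A''>0): A(-2)=-240, A(4)=-1536. Local minima of B: B(-1)=-1.
So the global minimum of U is A(4) + B(-1) + 1 = -1536 − 1 + 1 = -1536, attained at (4, -1).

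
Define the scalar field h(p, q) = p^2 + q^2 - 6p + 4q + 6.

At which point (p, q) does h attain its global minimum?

(3, -2)

h(p,q) separates as A(p) + B(q) + 6, so its minimum is min A + min B + 6.
A'(p) = 2p - 6 vanishes at p ∈ {3}; B'(q) = 2q + 4 vanishes at q ∈ {-2}.
Local minima of A (where A''>0): A(3)=-9. Local minima of B: B(-2)=-4.
So the global minimum of h is A(3) + B(-2) + 6 = -9 − 4 + 6 = -7, attained at (3, -2).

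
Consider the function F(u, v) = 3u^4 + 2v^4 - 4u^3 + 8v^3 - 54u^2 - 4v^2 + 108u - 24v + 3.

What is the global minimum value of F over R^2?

-474

F(u,v) separates as P(u) + Q(v) + 3, so its minimum is min P + min Q + 3.
P'(u) = 12(u - 3)(u - 1)(u + 3) vanishes at u ∈ {-3, 1, 3}; Q'(v) = 8(v - 1)(v + 1)(v + 3) vanishes at v ∈ {-3, -1, 1}.
Local minima of P (where P''>0): P(-3)=-459, P(3)=-27. Local minima of Q: Q(-3)=-18, Q(1)=-18.
So the global minimum of F is P(-3) + Q(-3) + 3 = -459 − 18 + 3 = -474, attained at (-3, -3).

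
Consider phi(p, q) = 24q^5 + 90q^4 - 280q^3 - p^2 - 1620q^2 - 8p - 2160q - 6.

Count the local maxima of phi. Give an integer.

phi separates as a function of p plus a function of q, so ∇phi=0 decouples.
∂phi/∂p = -2(p + 4) = 0 at p ∈ {-4}; ∂phi/∂q = 120(q - 3)(q + 1)(q + 2)(q + 3) = 0 at q ∈ {-3, -2, -1, 3}.
The Hessian is diagonal: diag(phi_pp, phi_qq). Second derivatives: phi_pp(-4)=-2; phi_qq(-3)=-1440, phi_qq(-2)=600, phi_qq(-1)=-960, phi_qq(3)=14400.
Local maxima occur where both diagonal entries negative: (-4, -3), (-4, -1). Count: 2.

2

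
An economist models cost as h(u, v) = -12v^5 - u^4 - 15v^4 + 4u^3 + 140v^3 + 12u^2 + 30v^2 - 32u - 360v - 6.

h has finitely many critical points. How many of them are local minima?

2

h separates as a function of u plus a function of v, so ∇h=0 decouples.
∂h/∂u = -4(u - 4)(u - 1)(u + 2) = 0 at u ∈ {-2, 1, 4}; ∂h/∂v = -60(v - 2)(v - 1)(v + 1)(v + 3) = 0 at v ∈ {-3, -1, 1, 2}.
The Hessian is diagonal: diag(h_uu, h_vv). Second derivatives: h_uu(-2)=-72, h_uu(1)=36, h_uu(4)=-72; h_vv(-3)=2400, h_vv(-1)=-720, h_vv(1)=480, h_vv(2)=-900.
Local minima occur where both diagonal entries positive: (1, -3), (1, 1). Count: 2.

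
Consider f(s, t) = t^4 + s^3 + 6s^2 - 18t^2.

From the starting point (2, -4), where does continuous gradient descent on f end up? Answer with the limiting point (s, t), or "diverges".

(0, -3)

f is separable, so gradient descent decouples: s follows -∂f/∂s, t follows -∂f/∂t.
∂f/∂s = 3s(s + 4); at s=2 this is 36, so s decreases.
∂f/∂t = 4t(t - 3)(t + 3); at t=-4 this is -112, so t increases.
s converges to its nearest critical value 0 (a local min of the s-part); t converges to -3. The iterate converges to (0, -3).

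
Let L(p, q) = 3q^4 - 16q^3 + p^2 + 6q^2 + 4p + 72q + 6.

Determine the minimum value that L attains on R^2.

L(p,q) separates as A(p) + B(q) + 6, so its minimum is min A + min B + 6.
A'(p) = 2p + 4 vanishes at p ∈ {-2}; B'(q) = 12(q - 3)(q - 2)(q + 1) vanishes at q ∈ {-1, 2, 3}.
Local minima of A (where A''>0): A(-2)=-4. Local minima of B: B(-1)=-47, B(3)=81.
So the global minimum of L is A(-2) + B(-1) + 6 = -4 − 47 + 6 = -45, attained at (-2, -1).

-45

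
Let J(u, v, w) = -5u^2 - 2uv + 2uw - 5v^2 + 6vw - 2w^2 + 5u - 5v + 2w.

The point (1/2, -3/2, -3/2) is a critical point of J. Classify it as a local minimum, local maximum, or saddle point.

The Hessian is constant: H = [[-10, -2, 2], [-2, -10, 6], [2, 6, -4]].
Leading principal minors: Δ₁ = -10, Δ₂ = 96, Δ₃ = -32.
The minors alternate sign starting negative (−, +, −), so H is negative definite: a local maximum.

local maximum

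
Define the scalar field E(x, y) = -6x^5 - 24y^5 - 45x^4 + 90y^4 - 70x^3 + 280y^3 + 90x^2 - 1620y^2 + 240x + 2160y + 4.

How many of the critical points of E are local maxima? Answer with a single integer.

4

E separates as a function of x plus a function of y, so ∇E=0 decouples.
∂E/∂x = -30(x - 1)(x + 1)(x + 2)(x + 4) = 0 at x ∈ {-4, -2, -1, 1}; ∂E/∂y = -120(y - 3)(y - 2)(y - 1)(y + 3) = 0 at y ∈ {-3, 1, 2, 3}.
The Hessian is diagonal: diag(E_xx, E_yy). Second derivatives: E_xx(-4)=900, E_xx(-2)=-180, E_xx(-1)=180, E_xx(1)=-900; E_yy(-3)=14400, E_yy(1)=-960, E_yy(2)=600, E_yy(3)=-1440.
Local maxima occur where both diagonal entries negative: (-2, 1), (-2, 3), (1, 1), (1, 3). Count: 4.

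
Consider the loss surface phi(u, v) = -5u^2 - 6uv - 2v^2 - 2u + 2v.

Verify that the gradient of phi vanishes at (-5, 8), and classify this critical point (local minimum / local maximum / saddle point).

local maximum

∇phi = (-10u - 6v - 2, -6u - 4v + 2); substituting (-5, 8) gives ∇phi = (0, 0), so (-5, 8) is indeed a critical point.
The Hessian of phi is constant: H = [[-10, -6], [-6, -4]].
det(H) = (-10)·(-4) − (-6)² = 4.
det(H) > 0 and tr(H) = -14 < 0, so H is negative definite and the point is a local maximum.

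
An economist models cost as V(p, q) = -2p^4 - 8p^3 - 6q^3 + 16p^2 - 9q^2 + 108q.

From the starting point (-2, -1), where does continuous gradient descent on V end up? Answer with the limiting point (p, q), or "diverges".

(0, -3)

V is separable, so gradient descent decouples: p follows -∂V/∂p, q follows -∂V/∂q.
∂V/∂p = -8p(p - 1)(p + 4); at p=-2 this is -96, so p increases.
∂V/∂q = -18(q - 2)(q + 3); at q=-1 this is 108, so q decreases.
p converges to its nearest critical value 0 (a local min of the p-part); q converges to -3. The iterate converges to (0, -3).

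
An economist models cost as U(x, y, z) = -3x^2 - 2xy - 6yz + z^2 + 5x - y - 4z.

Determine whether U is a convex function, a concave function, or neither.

neither

U is quadratic, so its Hessian is the constant matrix H = [[-6, -2, 0], [-2, 0, -6], [0, -6, 2]].
Leading principal minors: -6, -4, 208.
Neither pattern holds ⇒ H is indefinite ⇒ neither convex nor concave.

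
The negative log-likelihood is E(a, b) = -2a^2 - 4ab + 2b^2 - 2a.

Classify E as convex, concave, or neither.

neither

E is quadratic, so its Hessian is the constant matrix H = [[-4, -4], [-4, 4]].
det(H) = -32, tr(H) = 0.
det(H) < 0, so H is indefinite: neither convex nor concave.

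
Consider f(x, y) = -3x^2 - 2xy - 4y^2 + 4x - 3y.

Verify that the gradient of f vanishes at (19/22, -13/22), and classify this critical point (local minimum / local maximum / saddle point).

local maximum

∇f = (-6x - 2y + 4, -2x - 8y - 3); substituting (19/22, -13/22) gives ∇f = (0, 0), so (19/22, -13/22) is indeed a critical point.
The Hessian of f is constant: H = [[-6, -2], [-2, -8]].
det(H) = (-6)·(-8) − (-2)² = 44.
det(H) > 0 and tr(H) = -14 < 0, so H is negative definite and the point is a local maximum.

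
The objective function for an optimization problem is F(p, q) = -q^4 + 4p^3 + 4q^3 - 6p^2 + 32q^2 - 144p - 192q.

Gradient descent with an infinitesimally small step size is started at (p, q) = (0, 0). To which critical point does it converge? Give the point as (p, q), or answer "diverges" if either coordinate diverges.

(4, 3)

F is separable, so gradient descent decouples: p follows -∂F/∂p, q follows -∂F/∂q.
∂F/∂p = 12(p - 4)(p + 3); at p=0 this is -144, so p increases.
∂F/∂q = -4(q - 4)(q - 3)(q + 4); at q=0 this is -192, so q increases.
p converges to its nearest critical value 4 (a local min of the p-part); q converges to 3. The iterate converges to (4, 3).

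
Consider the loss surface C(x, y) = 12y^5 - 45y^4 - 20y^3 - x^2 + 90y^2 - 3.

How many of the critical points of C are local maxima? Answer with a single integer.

C separates as a function of x plus a function of y, so ∇C=0 decouples.
∂C/∂x = -2x = 0 at x ∈ {0}; ∂C/∂y = 60y(y - 3)(y - 1)(y + 1) = 0 at y ∈ {-1, 0, 1, 3}.
The Hessian is diagonal: diag(C_xx, C_yy). Second derivatives: C_xx(0)=-2; C_yy(-1)=-480, C_yy(0)=180, C_yy(1)=-240, C_yy(3)=1440.
Local maxima occur where both diagonal entries negative: (0, -1), (0, 1). Count: 2.

2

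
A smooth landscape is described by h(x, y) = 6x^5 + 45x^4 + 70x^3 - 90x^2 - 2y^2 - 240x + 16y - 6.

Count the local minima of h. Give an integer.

h separates as a function of x plus a function of y, so ∇h=0 decouples.
∂h/∂x = 30(x - 1)(x + 1)(x + 2)(x + 4) = 0 at x ∈ {-4, -2, -1, 1}; ∂h/∂y = -4(y - 4) = 0 at y ∈ {4}.
The Hessian is diagonal: diag(h_xx, h_yy). Second derivatives: h_xx(-4)=-900, h_xx(-2)=180, h_xx(-1)=-180, h_xx(1)=900; h_yy(4)=-4.
Local minima occur where both diagonal entries positive: none. Count: 0.

0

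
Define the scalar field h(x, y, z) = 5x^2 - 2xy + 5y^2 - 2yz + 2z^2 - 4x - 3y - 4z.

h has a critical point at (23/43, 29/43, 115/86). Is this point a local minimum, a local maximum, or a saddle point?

The Hessian is constant: H = [[10, -2, 0], [-2, 10, -2], [0, -2, 4]].
Leading principal minors: Δ₁ = 10, Δ₂ = 96, Δ₃ = 344.
All leading minors are positive, so H is positive definite: a local minimum.

local minimum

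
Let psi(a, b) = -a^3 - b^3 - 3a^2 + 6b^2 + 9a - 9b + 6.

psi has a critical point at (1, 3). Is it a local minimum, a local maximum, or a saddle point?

local maximum

The mixed partial ∂²psi/∂a∂b is 0, so the Hessian at any point is diag(psi_aa, psi_bb) = diag(-6(a + 1), 6(-b + 2)).
At (1, 3): H = diag(-12, -6).
Both eigenvalues are negative, so H is negative definite: a local maximum.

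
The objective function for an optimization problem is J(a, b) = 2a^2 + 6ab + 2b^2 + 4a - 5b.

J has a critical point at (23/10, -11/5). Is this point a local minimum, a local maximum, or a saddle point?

The Hessian of J is constant: H = [[4, 6], [6, 4]].
det(H) = 4·4 − 6² = -20.
Since det(H) < 0, H is indefinite and the critical point is a saddle point.

saddle point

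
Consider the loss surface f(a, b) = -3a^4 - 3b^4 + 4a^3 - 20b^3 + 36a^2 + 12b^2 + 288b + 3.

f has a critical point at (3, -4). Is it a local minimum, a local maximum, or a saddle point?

The mixed partial ∂²f/∂a∂b is 0, so the Hessian at any point is diag(f_aa, f_bb) = diag(12(-3a^2 + 2a + 6), 12(-3b^2 - 10b + 2)).
At (3, -4): H = diag(-180, -72).
Both eigenvalues are negative, so H is negative definite: a local maximum.

local maximum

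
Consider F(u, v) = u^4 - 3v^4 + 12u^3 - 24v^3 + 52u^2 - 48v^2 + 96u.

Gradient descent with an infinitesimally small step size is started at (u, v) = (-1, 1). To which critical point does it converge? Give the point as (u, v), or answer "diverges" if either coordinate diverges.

F is separable, so gradient descent decouples: u follows -∂F/∂u, v follows -∂F/∂v.
∂F/∂u = 4(u + 2)(u + 3)(u + 4); at u=-1 this is 24, so u decreases.
∂F/∂v = -12v(v + 2)(v + 4); at v=1 this is -180, so v increases.
The v-coordinate has no critical point in that direction and runs off to infinity.

diverges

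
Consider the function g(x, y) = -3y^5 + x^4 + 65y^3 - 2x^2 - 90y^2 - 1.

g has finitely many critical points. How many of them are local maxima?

g separates as a function of x plus a function of y, so ∇g=0 decouples.
∂g/∂x = 4x(x - 1)(x + 1) = 0 at x ∈ {-1, 0, 1}; ∂g/∂y = -15y(y - 3)(y - 1)(y + 4) = 0 at y ∈ {-4, 0, 1, 3}.
The Hessian is diagonal: diag(g_xx, g_yy). Second derivatives: g_xx(-1)=8, g_xx(0)=-4, g_xx(1)=8; g_yy(-4)=2100, g_yy(0)=-180, g_yy(1)=150, g_yy(3)=-630.
Local maxima occur where both diagonal entries negative: (0, 0), (0, 3). Count: 2.

2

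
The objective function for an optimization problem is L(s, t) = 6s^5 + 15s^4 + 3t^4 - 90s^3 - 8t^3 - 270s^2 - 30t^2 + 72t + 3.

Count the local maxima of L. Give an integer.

L separates as a function of s plus a function of t, so ∇L=0 decouples.
∂L/∂s = 30s(s - 3)(s + 2)(s + 3) = 0 at s ∈ {-3, -2, 0, 3}; ∂L/∂t = 12(t - 3)(t - 1)(t + 2) = 0 at t ∈ {-2, 1, 3}.
The Hessian is diagonal: diag(L_ss, L_tt). Second derivatives: L_ss(-3)=-540, L_ss(-2)=300, L_ss(0)=-540, L_ss(3)=2700; L_tt(-2)=180, L_tt(1)=-72, L_tt(3)=120.
Local maxima occur where both diagonal entries negative: (-3, 1), (0, 1). Count: 2.

2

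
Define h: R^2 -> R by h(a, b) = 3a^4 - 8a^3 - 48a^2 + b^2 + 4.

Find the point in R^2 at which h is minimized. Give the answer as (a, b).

h(a,b) separates as P(a) + Q(b) + 4, so its minimum is min P + min Q + 4.
P'(a) = 12a(a - 4)(a + 2) vanishes at a ∈ {-2, 0, 4}; Q'(b) = 2b vanishes at b ∈ {0}.
Local minima of P (where P''>0): P(-2)=-80, P(4)=-512. Local minima of Q: Q(0)=0.
So the global minimum of h is P(4) + Q(0) + 4 = -512 + 0 + 4 = -508, attained at (4, 0).

(4, 0)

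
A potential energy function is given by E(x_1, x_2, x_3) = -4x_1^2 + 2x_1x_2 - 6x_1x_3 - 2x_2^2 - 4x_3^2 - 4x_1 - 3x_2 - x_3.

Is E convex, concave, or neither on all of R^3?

E is quadratic, so its Hessian is the constant matrix H = [[-8, 2, -6], [2, -4, 0], [-6, 0, -8]].
Leading principal minors: -8, 28, -80.
Signs alternate −, +, − ⇒ H ≺ 0 ⇒ concave.

concave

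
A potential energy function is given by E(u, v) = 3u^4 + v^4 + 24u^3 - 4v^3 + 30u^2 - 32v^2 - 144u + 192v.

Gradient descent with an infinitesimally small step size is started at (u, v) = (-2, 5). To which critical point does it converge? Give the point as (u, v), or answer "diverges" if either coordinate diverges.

E is separable, so gradient descent decouples: u follows -∂E/∂u, v follows -∂E/∂v.
∂E/∂u = 12(u - 1)(u + 3)(u + 4); at u=-2 this is -72, so u increases.
∂E/∂v = 4(v - 4)(v - 3)(v + 4); at v=5 this is 72, so v decreases.
u converges to its nearest critical value 1 (a local min of the u-part); v converges to 4. The iterate converges to (1, 4).

(1, 4)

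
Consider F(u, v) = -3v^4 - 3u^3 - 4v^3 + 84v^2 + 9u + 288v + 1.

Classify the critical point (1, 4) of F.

local maximum

The mixed partial ∂²F/∂u∂v is 0, so the Hessian at any point is diag(F_uu, F_vv) = diag(-18u, 12(-3v^2 - 2v + 14)).
At (1, 4): H = diag(-18, -504).
Both eigenvalues are negative, so H is negative definite: a local maximum.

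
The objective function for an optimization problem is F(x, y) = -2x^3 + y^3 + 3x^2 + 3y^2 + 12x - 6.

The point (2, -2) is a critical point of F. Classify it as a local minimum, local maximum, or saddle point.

The mixed partial ∂²F/∂x∂y is 0, so the Hessian at any point is diag(F_xx, F_yy) = diag(6(-2x + 1), 6(y + 1)).
At (2, -2): H = diag(-18, -6).
Both eigenvalues are negative, so H is negative definite: a local maximum.

local maximum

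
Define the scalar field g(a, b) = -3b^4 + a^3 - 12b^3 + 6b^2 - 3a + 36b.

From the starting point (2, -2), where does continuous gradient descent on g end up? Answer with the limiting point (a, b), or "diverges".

(1, -1)

g is separable, so gradient descent decouples: a follows -∂g/∂a, b follows -∂g/∂b.
∂g/∂a = 3(a - 1)(a + 1); at a=2 this is 9, so a decreases.
∂g/∂b = -12(b - 1)(b + 1)(b + 3); at b=-2 this is -36, so b increases.
a converges to its nearest critical value 1 (a local min of the a-part); b converges to -1. The iterate converges to (1, -1).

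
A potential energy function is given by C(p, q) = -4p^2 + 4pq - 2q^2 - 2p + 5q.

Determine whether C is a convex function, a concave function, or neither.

C is quadratic, so its Hessian is the constant matrix H = [[-8, 4], [4, -4]].
det(H) = 16, tr(H) = -12.
det(H) > 0 and tr(H) < 0, so H is negative definite everywhere: concave.

concave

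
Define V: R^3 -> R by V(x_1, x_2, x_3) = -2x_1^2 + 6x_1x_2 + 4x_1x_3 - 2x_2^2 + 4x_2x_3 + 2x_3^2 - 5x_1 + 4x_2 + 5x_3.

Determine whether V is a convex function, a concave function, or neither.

neither

V is quadratic, so its Hessian is the constant matrix H = [[-4, 6, 4], [6, -4, 4], [4, 4, 4]].
Leading principal minors: -4, -20, 240.
Neither pattern holds ⇒ H is indefinite ⇒ neither convex nor concave.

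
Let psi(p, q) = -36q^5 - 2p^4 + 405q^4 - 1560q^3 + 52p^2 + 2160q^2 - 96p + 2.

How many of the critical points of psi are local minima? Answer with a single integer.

2

psi separates as a function of p plus a function of q, so ∇psi=0 decouples.
∂psi/∂p = -8(p - 3)(p - 1)(p + 4) = 0 at p ∈ {-4, 1, 3}; ∂psi/∂q = -180q(q - 4)(q - 3)(q - 2) = 0 at q ∈ {0, 2, 3, 4}.
The Hessian is diagonal: diag(psi_pp, psi_qq). Second derivatives: psi_pp(-4)=-280, psi_pp(1)=80, psi_pp(3)=-112; psi_qq(0)=4320, psi_qq(2)=-720, psi_qq(3)=540, psi_qq(4)=-1440.
Local minima occur where both diagonal entries positive: (1, 0), (1, 3). Count: 2.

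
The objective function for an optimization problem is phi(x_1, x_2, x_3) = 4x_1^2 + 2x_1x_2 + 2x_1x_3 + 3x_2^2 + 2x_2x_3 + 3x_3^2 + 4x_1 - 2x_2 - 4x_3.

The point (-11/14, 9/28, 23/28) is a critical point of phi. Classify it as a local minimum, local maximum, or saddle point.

The Hessian is constant: H = [[8, 2, 2], [2, 6, 2], [2, 2, 6]].
Leading principal minors: Δ₁ = 8, Δ₂ = 44, Δ₃ = 224.
All leading minors are positive, so H is positive definite: a local minimum.

local minimum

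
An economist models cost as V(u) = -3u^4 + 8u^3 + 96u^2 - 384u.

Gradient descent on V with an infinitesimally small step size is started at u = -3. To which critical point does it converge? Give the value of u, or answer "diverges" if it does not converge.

V'(u) = -12(u - 4)(u - 2)(u + 4), so V'(-3) = -420.
Gradient descent moves in the -V' direction, i.e. u is increasing.
The nearest critical point in that direction is u = 2, where V'' = 144 > 0 (a local minimum). The iterate converges there.

2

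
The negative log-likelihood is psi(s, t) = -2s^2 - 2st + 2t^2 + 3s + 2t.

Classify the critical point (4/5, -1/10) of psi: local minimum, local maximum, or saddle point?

The Hessian of psi is constant: H = [[-4, -2], [-2, 4]].
det(H) = (-4)·4 − (-2)² = -20.
Since det(H) < 0, H is indefinite and the critical point is a saddle point.

saddle point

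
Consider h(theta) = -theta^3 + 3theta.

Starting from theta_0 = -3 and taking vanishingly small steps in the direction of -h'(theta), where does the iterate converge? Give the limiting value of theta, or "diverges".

-1

h'(theta) = -3(theta - 1)(theta + 1), so h'(-3) = -24.
Gradient descent moves in the -h' direction, i.e. theta is increasing.
The nearest critical point in that direction is theta = -1, where h'' = 6 > 0 (a local minimum). The iterate converges there.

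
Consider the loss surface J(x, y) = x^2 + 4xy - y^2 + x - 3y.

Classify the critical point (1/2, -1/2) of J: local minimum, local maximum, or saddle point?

The Hessian of J is constant: H = [[2, 4], [4, -2]].
det(H) = 2·(-2) − 4² = -20.
Since det(H) < 0, H is indefinite and the critical point is a saddle point.

saddle point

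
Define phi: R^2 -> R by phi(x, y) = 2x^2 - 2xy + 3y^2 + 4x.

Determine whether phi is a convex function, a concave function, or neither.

phi is quadratic, so its Hessian is the constant matrix H = [[4, -2], [-2, 6]].
det(H) = 20, tr(H) = 10.
det(H) > 0 and tr(H) > 0, so H is positive definite everywhere: convex.

convex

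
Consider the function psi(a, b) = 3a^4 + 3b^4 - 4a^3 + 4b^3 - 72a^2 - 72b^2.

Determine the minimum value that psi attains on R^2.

-1280

psi(a,b) separates as P(a) + Q(b), so its minimum is min P + min Q.
P'(a) = 12a(a - 4)(a + 3) vanishes at a ∈ {-3, 0, 4}; Q'(b) = 12b(b - 3)(b + 4) vanishes at b ∈ {-4, 0, 3}.
Local minima of P (where P''>0): P(-3)=-297, P(4)=-640. Local minima of Q: Q(-4)=-640, Q(3)=-297.
So the global minimum of psi is P(4) + Q(-4) = -640 − 640 = -1280, attained at (4, -4).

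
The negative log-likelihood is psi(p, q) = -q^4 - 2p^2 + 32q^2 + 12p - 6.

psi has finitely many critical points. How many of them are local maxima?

2

psi separates as a function of p plus a function of q, so ∇psi=0 decouples.
∂psi/∂p = -4(p - 3) = 0 at p ∈ {3}; ∂psi/∂q = -4q(q - 4)(q + 4) = 0 at q ∈ {-4, 0, 4}.
The Hessian is diagonal: diag(psi_pp, psi_qq). Second derivatives: psi_pp(3)=-4; psi_qq(-4)=-128, psi_qq(0)=64, psi_qq(4)=-128.
Local maxima occur where both diagonal entries negative: (3, -4), (3, 4). Count: 2.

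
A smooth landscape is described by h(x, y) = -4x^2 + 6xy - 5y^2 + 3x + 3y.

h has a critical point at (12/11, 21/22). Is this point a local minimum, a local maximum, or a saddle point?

The Hessian of h is constant: H = [[-8, 6], [6, -10]].
det(H) = (-8)·(-10) − 6² = 44.
det(H) > 0 and tr(H) = -18 < 0, so H is negative definite and the point is a local maximum.

local maximum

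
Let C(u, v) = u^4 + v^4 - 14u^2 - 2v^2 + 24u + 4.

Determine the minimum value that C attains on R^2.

-114

C(u,v) separates as P(u) + Q(v) + 4, so its minimum is min P + min Q + 4.
P'(u) = 4(u - 2)(u - 1)(u + 3) vanishes at u ∈ {-3, 1, 2}; Q'(v) = 4v(v - 1)(v + 1) vanishes at v ∈ {-1, 0, 1}.
Local minima of P (where P''>0): P(-3)=-117, P(2)=8. Local minima of Q: Q(-1)=-1, Q(1)=-1.
So the global minimum of C is P(-3) + Q(-1) + 4 = -117 − 1 + 4 = -114, attained at (-3, -1).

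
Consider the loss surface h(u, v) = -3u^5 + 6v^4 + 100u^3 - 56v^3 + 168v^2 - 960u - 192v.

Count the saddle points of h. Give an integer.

h separates as a function of u plus a function of v, so ∇h=0 decouples.
∂h/∂u = -15(u - 4)(u - 2)(u + 2)(u + 4) = 0 at u ∈ {-4, -2, 2, 4}; ∂h/∂v = 24(v - 4)(v - 2)(v - 1) = 0 at v ∈ {1, 2, 4}.
The Hessian is diagonal: diag(h_uu, h_vv). Second derivatives: h_uu(-4)=1440, h_uu(-2)=-720, h_uu(2)=720, h_uu(4)=-1440; h_vv(1)=72, h_vv(2)=-48, h_vv(4)=144.
Saddle points occur where the two diagonal entries have opposite signs: (-4, 2), (-2, 1), (-2, 4), (2, 2), (4, 1), (4, 4). Count: 6.

6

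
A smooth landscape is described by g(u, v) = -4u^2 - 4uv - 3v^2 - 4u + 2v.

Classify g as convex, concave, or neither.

concave

g is quadratic, so its Hessian is the constant matrix H = [[-8, -4], [-4, -6]].
det(H) = 32, tr(H) = -14.
det(H) > 0 and tr(H) < 0, so H is negative definite everywhere: concave.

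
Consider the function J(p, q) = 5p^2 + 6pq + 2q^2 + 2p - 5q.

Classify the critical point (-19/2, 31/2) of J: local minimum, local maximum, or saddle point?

local minimum

The Hessian of J is constant: H = [[10, 6], [6, 4]].
det(H) = 10·4 − 6² = 4.
det(H) > 0 and tr(H) = 14 > 0, so H is positive definite and the point is a local minimum.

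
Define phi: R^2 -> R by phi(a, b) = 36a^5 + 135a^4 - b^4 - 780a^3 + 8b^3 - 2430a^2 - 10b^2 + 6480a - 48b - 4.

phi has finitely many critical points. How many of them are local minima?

2

phi separates as a function of a plus a function of b, so ∇phi=0 decouples.
∂phi/∂a = 180(a - 3)(a - 1)(a + 3)(a + 4) = 0 at a ∈ {-4, -3, 1, 3}; ∂phi/∂b = -4(b - 4)(b - 3)(b + 1) = 0 at b ∈ {-1, 3, 4}.
The Hessian is diagonal: diag(phi_aa, phi_bb). Second derivatives: phi_aa(-4)=-6300, phi_aa(-3)=4320, phi_aa(1)=-7200, phi_aa(3)=15120; phi_bb(-1)=-80, phi_bb(3)=16, phi_bb(4)=-20.
Local minima occur where both diagonal entries positive: (-3, 3), (3, 3). Count: 2.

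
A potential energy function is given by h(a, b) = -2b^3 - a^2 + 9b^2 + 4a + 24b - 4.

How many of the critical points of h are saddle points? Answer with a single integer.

1

h separates as a function of a plus a function of b, so ∇h=0 decouples.
∂h/∂a = -2(a - 2) = 0 at a ∈ {2}; ∂h/∂b = -6(b - 4)(b + 1) = 0 at b ∈ {-1, 4}.
The Hessian is diagonal: diag(h_aa, h_bb). Second derivatives: h_aa(2)=-2; h_bb(-1)=30, h_bb(4)=-30.
Saddle points occur where the two diagonal entries have opposite signs: (2, -1). Count: 1.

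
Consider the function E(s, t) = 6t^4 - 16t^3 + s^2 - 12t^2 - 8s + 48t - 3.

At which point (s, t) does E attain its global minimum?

E(s,t) separates as P(s) + Q(t) − 3, so its minimum is min P + min Q − 3.
P'(s) = 2s - 8 vanishes at s ∈ {4}; Q'(t) = 24(t - 2)(t - 1)(t + 1) vanishes at t ∈ {-1, 1, 2}.
Local minima of P (where P''>0): P(4)=-16. Local minima of Q: Q(-1)=-38, Q(2)=16.
So the global minimum of E is P(4) + Q(-1) − 3 = -16 − 38 − 3 = -57, attained at (4, -1).

(4, -1)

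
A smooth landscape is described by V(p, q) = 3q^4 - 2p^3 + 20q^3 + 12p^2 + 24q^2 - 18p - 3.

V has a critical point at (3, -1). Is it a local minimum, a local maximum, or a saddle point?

local maximum

The mixed partial ∂²V/∂p∂q is 0, so the Hessian at any point is diag(V_pp, V_qq) = diag(12(-p + 2), 12(3q^2 + 10q + 4)).
At (3, -1): H = diag(-12, -36).
Both eigenvalues are negative, so H is negative definite: a local maximum.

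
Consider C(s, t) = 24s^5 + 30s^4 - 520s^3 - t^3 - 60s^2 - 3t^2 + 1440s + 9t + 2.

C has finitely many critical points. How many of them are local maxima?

2

C separates as a function of s plus a function of t, so ∇C=0 decouples.
∂C/∂s = 120(s - 3)(s - 1)(s + 1)(s + 4) = 0 at s ∈ {-4, -1, 1, 3}; ∂C/∂t = -3(t - 1)(t + 3) = 0 at t ∈ {-3, 1}.
The Hessian is diagonal: diag(C_ss, C_tt). Second derivatives: C_ss(-4)=-12600, C_ss(-1)=2880, C_ss(1)=-2400, C_ss(3)=6720; C_tt(-3)=12, C_tt(1)=-12.
Local maxima occur where both diagonal entries negative: (-4, 1), (1, 1). Count: 2.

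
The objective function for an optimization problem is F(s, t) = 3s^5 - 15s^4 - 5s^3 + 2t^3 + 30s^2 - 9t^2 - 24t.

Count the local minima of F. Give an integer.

2

F separates as a function of s plus a function of t, so ∇F=0 decouples.
∂F/∂s = 15s(s - 4)(s - 1)(s + 1) = 0 at s ∈ {-1, 0, 1, 4}; ∂F/∂t = 6(t - 4)(t + 1) = 0 at t ∈ {-1, 4}.
The Hessian is diagonal: diag(F_ss, F_tt). Second derivatives: F_ss(-1)=-150, F_ss(0)=60, F_ss(1)=-90, F_ss(4)=900; F_tt(-1)=-30, F_tt(4)=30.
Local minima occur where both diagonal entries positive: (0, 4), (4, 4). Count: 2.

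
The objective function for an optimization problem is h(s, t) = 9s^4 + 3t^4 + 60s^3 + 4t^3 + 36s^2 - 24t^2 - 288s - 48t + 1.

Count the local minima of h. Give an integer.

4

h separates as a function of s plus a function of t, so ∇h=0 decouples.
∂h/∂s = 36(s - 1)(s + 2)(s + 4) = 0 at s ∈ {-4, -2, 1}; ∂h/∂t = 12(t - 2)(t + 1)(t + 2) = 0 at t ∈ {-2, -1, 2}.
The Hessian is diagonal: diag(h_ss, h_tt). Second derivatives: h_ss(-4)=360, h_ss(-2)=-216, h_ss(1)=540; h_tt(-2)=48, h_tt(-1)=-36, h_tt(2)=144.
Local minima occur where both diagonal entries positive: (-4, -2), (-4, 2), (1, -2), (1, 2). Count: 4.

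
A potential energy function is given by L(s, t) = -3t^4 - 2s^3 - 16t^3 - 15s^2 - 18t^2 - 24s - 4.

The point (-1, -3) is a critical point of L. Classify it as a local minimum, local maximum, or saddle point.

The mixed partial ∂²L/∂s∂t is 0, so the Hessian at any point is diag(L_ss, L_tt) = diag(-6(2s + 5), -12(3t^2 + 8t + 3)).
At (-1, -3): H = diag(-18, -72).
Both eigenvalues are negative, so H is negative definite: a local maximum.

local maximum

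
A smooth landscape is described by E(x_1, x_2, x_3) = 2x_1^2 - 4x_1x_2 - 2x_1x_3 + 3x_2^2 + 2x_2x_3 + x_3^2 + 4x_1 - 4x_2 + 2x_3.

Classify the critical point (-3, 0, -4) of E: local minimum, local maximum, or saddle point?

local minimum

The Hessian is constant: H = [[4, -4, -2], [-4, 6, 2], [-2, 2, 2]].
Leading principal minors: Δ₁ = 4, Δ₂ = 8, Δ₃ = 8.
All leading minors are positive, so H is positive definite: a local minimum.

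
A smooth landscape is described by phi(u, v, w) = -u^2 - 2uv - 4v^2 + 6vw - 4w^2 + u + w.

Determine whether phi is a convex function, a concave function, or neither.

concave

phi is quadratic, so its Hessian is the constant matrix H = [[-2, -2, 0], [-2, -8, 6], [0, 6, -8]].
Leading principal minors: -2, 12, -24.
Signs alternate −, +, − ⇒ H ≺ 0 ⇒ concave.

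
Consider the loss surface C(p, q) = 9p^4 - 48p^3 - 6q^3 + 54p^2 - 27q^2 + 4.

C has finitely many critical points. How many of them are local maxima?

C separates as a function of p plus a function of q, so ∇C=0 decouples.
∂C/∂p = 36p(p - 3)(p - 1) = 0 at p ∈ {0, 1, 3}; ∂C/∂q = -18q(q + 3) = 0 at q ∈ {-3, 0}.
The Hessian is diagonal: diag(C_pp, C_qq). Second derivatives: C_pp(0)=108, C_pp(1)=-72, C_pp(3)=216; C_qq(-3)=54, C_qq(0)=-54.
Local maxima occur where both diagonal entries negative: (1, 0). Count: 1.

1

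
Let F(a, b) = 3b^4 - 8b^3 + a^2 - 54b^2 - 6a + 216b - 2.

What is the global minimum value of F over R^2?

-686

F(a,b) separates as P(a) + Q(b) − 2, so its minimum is min P + min Q − 2.
P'(a) = 2a - 6 vanishes at a ∈ {3}; Q'(b) = 12(b - 3)(b - 2)(b + 3) vanishes at b ∈ {-3, 2, 3}.
Local minima of P (where P''>0): P(3)=-9. Local minima of Q: Q(-3)=-675, Q(3)=189.
So the global minimum of F is P(3) + Q(-3) − 2 = -9 − 675 − 2 = -686, attained at (3, -3).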